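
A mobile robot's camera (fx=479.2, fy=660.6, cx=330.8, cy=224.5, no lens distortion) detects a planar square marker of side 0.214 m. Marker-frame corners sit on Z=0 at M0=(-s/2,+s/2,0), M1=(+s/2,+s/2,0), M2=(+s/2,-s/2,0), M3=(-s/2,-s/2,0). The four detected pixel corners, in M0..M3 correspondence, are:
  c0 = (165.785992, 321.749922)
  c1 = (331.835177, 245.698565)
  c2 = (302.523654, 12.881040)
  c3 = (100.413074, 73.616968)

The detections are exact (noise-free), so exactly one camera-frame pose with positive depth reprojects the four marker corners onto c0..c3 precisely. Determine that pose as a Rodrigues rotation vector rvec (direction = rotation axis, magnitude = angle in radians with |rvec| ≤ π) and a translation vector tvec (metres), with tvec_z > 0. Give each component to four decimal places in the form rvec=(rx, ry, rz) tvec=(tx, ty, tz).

rvec=(0.4112, -0.3523, -0.2370) tvec=(-0.1127, -0.0438, 0.5478)

Intrinsics K: fx=479.2, fy=660.6, cx=330.8, cy=224.5
Marker side s = 0.214 m; corners in marker frame (Z=0):
  M0 = (-0.1070, +0.1070, 0)
  M1 = (+0.1070, +0.1070, 0)
  M2 = (+0.1070, -0.1070, 0)
  M3 = (-0.1070, -0.1070, 0)
Detected image corners:
  c0 = (165.785992, 321.749922) px
  c1 = (331.835177, 245.698565) px
  c2 = (302.523654, 12.881040) px
  c3 = (100.413074, 73.616968) px
Planar DLT: solve 8×8 A·h = b for H (H[2,2]=1):
  H  [+970.19659 +392.53086 +232.23983]
  H  [-237.58731 +1249.52382 +171.64114]
  H  [+0.51993 +0.78171 +1.00000]
B = K⁻¹H; ‖b₁‖=1.825528, ‖b₂‖=1.825528; λ = 2/(‖b₁‖+‖b₂‖) = 0.547787, sign → tz>0 ⇒ λ=+0.547787
r₁ = λ·B[:,0] = (+0.91245,-0.29381,+0.28481); r₂ = λ·B[:,1] = (+0.15311,+0.89061,+0.42821)
r₃ = r₁×r₂ = (-0.37947,-0.34711,+0.85762); SVD([r₁ r₂ r₃]) → R = UVᵀ:
  R  [+0.91245 +0.15311 -0.37947]
  R  [-0.29381 +0.89061 -0.34711]
  R  [+0.28481 +0.42821 +0.85762]
t = (-0.11267, -0.04383, +0.54779) m
tr R = 2.660686; θ = arccos((tr R − 1)/2) = 0.591073 rad = 33.866°
axis k = ((R−Rᵀ)₃₂, (R−Rᵀ)₁₃, (R−Rᵀ)₂₁) / (2 sinθ) = (+0.695660, -0.596032, -0.401002)
rvec = θ·k = (+0.411186, -0.352299, -0.237021)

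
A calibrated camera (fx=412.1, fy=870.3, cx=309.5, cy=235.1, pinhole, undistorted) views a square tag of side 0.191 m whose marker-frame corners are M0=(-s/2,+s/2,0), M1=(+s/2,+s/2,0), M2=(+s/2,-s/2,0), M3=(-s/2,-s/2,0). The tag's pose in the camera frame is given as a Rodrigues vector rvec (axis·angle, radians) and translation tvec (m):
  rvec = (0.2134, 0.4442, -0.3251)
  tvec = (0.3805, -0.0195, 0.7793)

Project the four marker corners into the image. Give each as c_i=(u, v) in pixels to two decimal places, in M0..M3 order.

c0=(473.70, 332.93) c1=(582.33, 286.38) c2=(553.42, 75.29) c3=(444.52, 145.81)

Intrinsics K: fx=412.1, fy=870.3, cx=309.5, cy=235.1
Marker side s = 0.191 m; corners in marker frame (Z=0):
  M0 = (-0.0955, +0.0955, 0)
  M1 = (+0.0955, +0.0955, 0)
  M2 = (+0.0955, -0.0955, 0)
  M3 = (-0.0955, -0.0955, 0)
rvec = (0.2134, 0.4442, -0.3251), |rvec| = θ = 0.59038 rad = 33.826°
Rodrigues: sinθ=0.55667, 1−cosθ=0.16927; R = I + sinθ·[k]× + (1−cosθ)·[k]×²:
    [+0.85285 +0.35258 +0.38515]
    [-0.26051 +0.92656 -0.27135]
    [-0.45253 +0.13109 +0.88206]
t = (0.3805, -0.0195, 0.7793) m
M0: Pc = R·M0+t = (+0.33272, +0.09386, +0.83504); u = 412.1·(+0.33272)/0.83504 + 309.5 = 473.7033, v = 870.3·(+0.09386)/0.83504 + 235.1 = 332.9284
M1: Pc = R·M1+t = (+0.49562, +0.04411, +0.74860); u = 412.1·(+0.49562)/0.74860 + 309.5 = 582.3343, v = 870.3·(+0.04411)/0.74860 + 235.1 = 286.3783
M2: Pc = R·M2+t = (+0.42828, -0.13286, +0.72356); u = 412.1·(+0.42828)/0.72356 + 309.5 = 553.4210, v = 870.3·(-0.13286)/0.72356 + 235.1 = 75.2913
M3: Pc = R·M3+t = (+0.26538, -0.08311, +0.81000); u = 412.1·(+0.26538)/0.81000 + 309.5 = 444.5175, v = 870.3·(-0.08311)/0.81000 + 235.1 = 145.8051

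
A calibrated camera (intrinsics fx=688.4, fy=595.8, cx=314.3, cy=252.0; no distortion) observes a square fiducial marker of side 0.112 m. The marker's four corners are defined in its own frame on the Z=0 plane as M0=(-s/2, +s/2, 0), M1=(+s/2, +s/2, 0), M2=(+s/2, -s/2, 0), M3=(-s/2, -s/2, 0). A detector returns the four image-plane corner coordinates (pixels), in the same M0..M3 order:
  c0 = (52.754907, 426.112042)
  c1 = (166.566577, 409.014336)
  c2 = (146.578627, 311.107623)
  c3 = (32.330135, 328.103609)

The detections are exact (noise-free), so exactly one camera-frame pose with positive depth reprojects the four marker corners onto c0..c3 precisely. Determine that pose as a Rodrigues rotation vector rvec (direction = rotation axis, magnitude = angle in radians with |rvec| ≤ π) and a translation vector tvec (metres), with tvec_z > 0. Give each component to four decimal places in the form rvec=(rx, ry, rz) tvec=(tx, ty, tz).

Intrinsics K: fx=688.4, fy=595.8, cx=314.3, cy=252.0
Marker side s = 0.112 m; corners in marker frame (Z=0):
  M0 = (-0.0560, +0.0560, 0)
  M1 = (+0.0560, +0.0560, 0)
  M2 = (+0.0560, -0.0560, 0)
  M3 = (-0.0560, -0.0560, 0)
Detected image corners:
  c0 = (52.754907, 426.112042) px
  c1 = (166.566577, 409.014336) px
  c2 = (146.578627, 311.107623) px
  c3 = (32.330135, 328.103609) px
Planar DLT: solve 8×8 A·h = b for H (H[2,2]=1):
  H  [+1019.59256 +183.55698 +99.62258]
  H  [-146.76144 +886.26302 +368.66399]
  H  [+0.01477 +0.03159 +1.00000]
B = K⁻¹H; ‖b₁‖=1.495913, ‖b₂‖=1.495913; λ = 2/(‖b₁‖+‖b₂‖) = 0.668488, sign → tz>0 ⇒ λ=+0.668488
r₁ = λ·B[:,0] = (+0.98559,-0.16884,+0.00987); r₂ = λ·B[:,1] = (+0.16861,+0.98546,+0.02112)
r₃ = r₁×r₂ = (-0.01329,-0.01915,+0.99973); SVD([r₁ r₂ r₃]) → R = UVᵀ:
  R  [+0.98559 +0.16861 -0.01329]
  R  [-0.16884 +0.98546 -0.01915]
  R  [+0.00987 +0.02112 +0.99973]
t = (-0.20847, +0.13090, +0.66849) m
tr R = 2.970779; θ = arccos((tr R − 1)/2) = 0.171150 rad = 9.806°
axis k = ((R−Rᵀ)₃₂, (R−Rᵀ)₁₃, (R−Rᵀ)₂₁) / (2 sinθ) = (+0.118196, -0.068010, -0.990659)
rvec = θ·k = (+0.020229, -0.011640, -0.169551)

rvec=(0.0202, -0.0116, -0.1696) tvec=(-0.2085, 0.1309, 0.6685)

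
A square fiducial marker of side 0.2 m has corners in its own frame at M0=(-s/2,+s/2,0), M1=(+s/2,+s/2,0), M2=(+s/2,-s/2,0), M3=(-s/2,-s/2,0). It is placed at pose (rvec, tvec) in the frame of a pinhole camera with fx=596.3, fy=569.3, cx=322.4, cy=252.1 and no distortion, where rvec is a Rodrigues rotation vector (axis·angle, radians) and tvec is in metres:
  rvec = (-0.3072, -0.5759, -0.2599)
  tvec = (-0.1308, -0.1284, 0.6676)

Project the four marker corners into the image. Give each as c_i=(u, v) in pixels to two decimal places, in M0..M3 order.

c0=(141.15, 232.07) c1=(307.51, 210.35) c2=(256.53, 71.84) c3=(92.10, 67.21)

Intrinsics K: fx=596.3, fy=569.3, cx=322.4, cy=252.1
Marker side s = 0.2 m; corners in marker frame (Z=0):
  M0 = (-0.1000, +0.1000, 0)
  M1 = (+0.1000, +0.1000, 0)
  M2 = (+0.1000, -0.1000, 0)
  M3 = (-0.1000, -0.1000, 0)
rvec = (-0.3072, -0.5759, -0.2599), |rvec| = θ = 0.70255 rad = 40.253°
Rodrigues: sinθ=0.64617, 1−cosθ=0.23680; R = I + sinθ·[k]× + (1−cosθ)·[k]×²:
    [+0.80847 +0.32392 -0.49137]
    [-0.15416 +0.92232 +0.35436]
    [+0.56799 -0.21073 +0.79560]
t = (-0.1308, -0.1284, 0.6676) m
M0: Pc = R·M0+t = (-0.17926, -0.02075, +0.58973); u = 596.3·(-0.17926)/0.58973 + 322.4 = 141.1472, v = 569.3·(-0.02075)/0.58973 + 252.1 = 232.0666
M1: Pc = R·M1+t = (-0.01756, -0.05158, +0.70333); u = 596.3·(-0.01756)/0.70333 + 322.4 = 307.5114, v = 569.3·(-0.05158)/0.70333 + 252.1 = 210.3453
M2: Pc = R·M2+t = (-0.08234, -0.23605, +0.74547); u = 596.3·(-0.08234)/0.74547 + 322.4 = 256.5327, v = 569.3·(-0.23605)/0.74547 + 252.1 = 71.8357
M3: Pc = R·M3+t = (-0.24404, -0.20522, +0.63187); u = 596.3·(-0.24404)/0.63187 + 322.4 = 92.1003, v = 569.3·(-0.20522)/0.63187 + 252.1 = 67.2072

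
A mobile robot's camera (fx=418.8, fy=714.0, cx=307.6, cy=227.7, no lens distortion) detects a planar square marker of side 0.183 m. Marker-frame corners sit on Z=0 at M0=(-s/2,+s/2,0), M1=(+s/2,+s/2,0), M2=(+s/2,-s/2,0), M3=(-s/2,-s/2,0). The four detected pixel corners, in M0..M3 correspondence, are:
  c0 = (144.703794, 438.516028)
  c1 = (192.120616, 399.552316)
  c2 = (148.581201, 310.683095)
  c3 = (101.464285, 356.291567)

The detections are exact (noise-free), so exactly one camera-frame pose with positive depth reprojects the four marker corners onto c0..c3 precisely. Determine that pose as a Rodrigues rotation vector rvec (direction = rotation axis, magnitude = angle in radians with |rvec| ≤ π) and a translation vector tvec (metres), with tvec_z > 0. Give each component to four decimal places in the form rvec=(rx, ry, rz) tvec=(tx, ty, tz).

rvec=(0.3753, 0.2706, -0.5287) tvec=(-0.4356, 0.2381, 1.1327)

Intrinsics K: fx=418.8, fy=714.0, cx=307.6, cy=227.7
Marker side s = 0.183 m; corners in marker frame (Z=0):
  M0 = (-0.0915, +0.0915, 0)
  M1 = (+0.0915, +0.0915, 0)
  M2 = (+0.0915, -0.0915, 0)
  M3 = (-0.0915, -0.0915, 0)
Detected image corners:
  c0 = (144.703794, 438.516028) px
  c1 = (192.120616, 399.552316) px
  c2 = (148.581201, 310.683095) px
  c3 = (101.464285, 356.291567) px
Planar DLT: solve 8×8 A·h = b for H (H[2,2]=1):
  H  [+213.74095 +272.90153 +146.54530]
  H  [-344.95727 +558.83458 +377.80400]
  H  [-0.30376 +0.24417 +1.00000]
B = K⁻¹H; ‖b₁‖=0.882860, ‖b₂‖=0.882860; λ = 2/(‖b₁‖+‖b₂‖) = 1.132683, sign → tz>0 ⇒ λ=+1.132683
r₁ = λ·B[:,0] = (+0.83079,-0.43751,-0.34406); r₂ = λ·B[:,1] = (+0.53496,+0.79833,+0.27656)
r₃ = r₁×r₂ = (+0.15367,-0.41382,+0.89729); SVD([r₁ r₂ r₃]) → R = UVᵀ:
  R  [+0.83079 +0.53496 +0.15367]
  R  [-0.43751 +0.79833 -0.41382]
  R  [-0.34406 +0.27656 +0.89729]
t = (-0.43559, +0.23812, +1.13268) m
tr R = 2.526412; θ = arccos((tr R − 1)/2) = 0.702536 rad = 40.252°
axis k = ((R−Rᵀ)₃₂, (R−Rᵀ)₁₃, (R−Rᵀ)₂₁) / (2 sinθ) = (+0.534224, +0.385149, -0.752506)
rvec = θ·k = (+0.375312, +0.270581, -0.528663)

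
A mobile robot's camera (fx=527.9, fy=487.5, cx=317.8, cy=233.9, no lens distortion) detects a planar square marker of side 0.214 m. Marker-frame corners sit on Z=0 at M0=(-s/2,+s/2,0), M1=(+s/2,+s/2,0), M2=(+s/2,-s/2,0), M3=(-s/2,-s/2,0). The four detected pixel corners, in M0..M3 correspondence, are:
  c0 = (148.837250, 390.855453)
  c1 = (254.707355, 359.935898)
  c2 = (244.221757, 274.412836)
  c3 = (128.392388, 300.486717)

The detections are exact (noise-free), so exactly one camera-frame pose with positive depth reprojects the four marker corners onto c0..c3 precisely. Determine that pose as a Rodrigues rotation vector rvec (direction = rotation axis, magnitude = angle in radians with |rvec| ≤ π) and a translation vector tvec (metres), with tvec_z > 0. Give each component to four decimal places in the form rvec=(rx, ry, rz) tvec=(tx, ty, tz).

rvec=(0.3642, -0.4281, -0.1327) tvec=(-0.2325, 0.2049, 1.0125)

Intrinsics K: fx=527.9, fy=487.5, cx=317.8, cy=233.9
Marker side s = 0.214 m; corners in marker frame (Z=0):
  M0 = (-0.1070, +0.1070, 0)
  M1 = (+0.1070, +0.1070, 0)
  M2 = (+0.1070, -0.1070, 0)
  M3 = (-0.1070, -0.1070, 0)
Detected image corners:
  c0 = (148.837250, 390.855453) px
  c1 = (254.707355, 359.935898) px
  c2 = (244.221757, 274.412836) px
  c3 = (128.392388, 300.486717) px
Planar DLT: solve 8×8 A·h = b for H (H[2,2]=1):
  H  [+590.12823 +142.60267 +196.57633]
  H  [-8.83098 +532.24079 +332.57697]
  H  [+0.37649 +0.36731 +1.00000]
B = K⁻¹H; ‖b₁‖=0.987693, ‖b₂‖=0.987693; λ = 2/(‖b₁‖+‖b₂‖) = 1.012461, sign → tz>0 ⇒ λ=+1.012461
r₁ = λ·B[:,0] = (+0.90234,-0.20123,+0.38118); r₂ = λ·B[:,1] = (+0.04962,+0.92695,+0.37189)
r₃ = r₁×r₂ = (-0.42817,-0.31665,+0.84641); SVD([r₁ r₂ r₃]) → R = UVᵀ:
  R  [+0.90234 +0.04962 -0.42817]
  R  [-0.20123 +0.92695 -0.31665]
  R  [+0.38118 +0.37189 +0.84641]
t = (-0.23250, +0.20494, +1.01246) m
tr R = 2.675694; θ = arccos((tr R − 1)/2) = 0.577469 rad = 33.087°
axis k = ((R−Rᵀ)₃₂, (R−Rᵀ)₁₃, (R−Rᵀ)₂₁) / (2 sinθ) = (+0.630640, -0.741287, -0.229753)
rvec = θ·k = (+0.364175, -0.428070, -0.132676)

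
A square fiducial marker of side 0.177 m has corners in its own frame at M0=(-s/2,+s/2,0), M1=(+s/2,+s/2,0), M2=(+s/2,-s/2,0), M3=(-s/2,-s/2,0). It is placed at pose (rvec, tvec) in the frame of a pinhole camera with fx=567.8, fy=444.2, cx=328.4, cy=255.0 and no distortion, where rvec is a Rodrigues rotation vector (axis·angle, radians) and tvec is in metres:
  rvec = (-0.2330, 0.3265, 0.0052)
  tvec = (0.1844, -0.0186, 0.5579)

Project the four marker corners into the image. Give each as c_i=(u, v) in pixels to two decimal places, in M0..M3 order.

Intrinsics K: fx=567.8, fy=444.2, cx=328.4, cy=255.0
Marker side s = 0.177 m; corners in marker frame (Z=0):
  M0 = (-0.0885, +0.0885, 0)
  M1 = (+0.0885, +0.0885, 0)
  M2 = (+0.0885, -0.0885, 0)
  M3 = (-0.0885, -0.0885, 0)
rvec = (-0.2330, 0.3265, 0.0052), |rvec| = θ = 0.40115 rad = 22.984°
Rodrigues: sinθ=0.39047, 1−cosθ=0.07939; R = I + sinθ·[k]× + (1−cosθ)·[k]×²:
    [+0.94740 -0.04259 +0.31722]
    [-0.03247 +0.97320 +0.22764]
    [-0.31841 -0.22596 +0.92063]
t = (0.1844, -0.0186, 0.5579) m
M0: Pc = R·M0+t = (+0.09679, +0.07040, +0.56608); u = 567.8·(+0.09679)/0.56608 + 328.4 = 425.4799, v = 444.2·(+0.07040)/0.56608 + 255.0 = 310.2439
M1: Pc = R·M1+t = (+0.26448, +0.06466, +0.50972); u = 567.8·(+0.26448)/0.50972 + 328.4 = 623.0092, v = 444.2·(+0.06466)/0.50972 + 255.0 = 311.3440
M2: Pc = R·M2+t = (+0.27201, -0.10760, +0.54972); u = 567.8·(+0.27201)/0.54972 + 328.4 = 609.3612, v = 444.2·(-0.10760)/0.54972 + 255.0 = 168.0522
M3: Pc = R·M3+t = (+0.10432, -0.10186, +0.60608); u = 567.8·(+0.10432)/0.60608 + 328.4 = 426.1361, v = 444.2·(-0.10186)/0.60608 + 255.0 = 180.3494

c0=(425.48, 310.24) c1=(623.01, 311.34) c2=(609.36, 168.05) c3=(426.14, 180.35)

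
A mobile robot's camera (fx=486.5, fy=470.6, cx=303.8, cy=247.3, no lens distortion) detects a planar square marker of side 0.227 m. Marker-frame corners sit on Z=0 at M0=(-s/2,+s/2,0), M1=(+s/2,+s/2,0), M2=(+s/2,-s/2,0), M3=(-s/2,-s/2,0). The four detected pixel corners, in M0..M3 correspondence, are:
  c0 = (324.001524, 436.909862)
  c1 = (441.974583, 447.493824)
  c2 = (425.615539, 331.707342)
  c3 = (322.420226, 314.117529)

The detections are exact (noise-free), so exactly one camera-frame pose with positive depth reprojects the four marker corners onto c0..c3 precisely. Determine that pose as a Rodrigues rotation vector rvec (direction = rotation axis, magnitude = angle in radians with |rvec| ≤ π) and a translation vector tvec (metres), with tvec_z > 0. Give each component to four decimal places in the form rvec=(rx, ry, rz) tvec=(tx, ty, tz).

rvec=(-0.5721, -0.3540, 0.1158) tvec=(0.1400, 0.2487, 0.8909)

Intrinsics K: fx=486.5, fy=470.6, cx=303.8, cy=247.3
Marker side s = 0.227 m; corners in marker frame (Z=0):
  M0 = (-0.1135, +0.1135, 0)
  M1 = (+0.1135, +0.1135, 0)
  M2 = (+0.1135, -0.1135, 0)
  M3 = (-0.1135, -0.1135, 0)
Detected image corners:
  c0 = (324.001524, 436.909862) px
  c1 = (441.974583, 447.493824) px
  c2 = (425.615539, 331.707342) px
  c3 = (322.420226, 314.117529) px
Planar DLT: solve 8×8 A·h = b for H (H[2,2]=1):
  H  [+610.32249 -192.25707 +380.26945]
  H  [+189.92024 +289.43025 +378.65483]
  H  [+0.33142 -0.61558 +1.00000]
B = K⁻¹H; ‖b₁‖=1.122431, ‖b₂‖=1.122431; λ = 2/(‖b₁‖+‖b₂‖) = 0.890924, sign → tz>0 ⇒ λ=+0.890924
r₁ = λ·B[:,0] = (+0.93330,+0.20439,+0.29527); r₂ = λ·B[:,1] = (-0.00960,+0.83614,-0.54843)
r₃ = r₁×r₂ = (-0.35898,+0.50901,+0.78233); SVD([r₁ r₂ r₃]) → R = UVᵀ:
  R  [+0.93330 -0.00960 -0.35898]
  R  [+0.20439 +0.83614 +0.50901]
  R  [+0.29527 -0.54843 +0.78233]
t = (+0.14004, +0.24868, +0.89092) m
tr R = 2.551767; θ = arccos((tr R − 1)/2) = 0.682682 rad = 39.115°
axis k = ((R−Rᵀ)₃₂, (R−Rᵀ)₁₃, (R−Rᵀ)₂₁) / (2 sinθ) = (-0.838077, -0.518519, +0.169600)
rvec = θ·k = (-0.572140, -0.353984, +0.115783)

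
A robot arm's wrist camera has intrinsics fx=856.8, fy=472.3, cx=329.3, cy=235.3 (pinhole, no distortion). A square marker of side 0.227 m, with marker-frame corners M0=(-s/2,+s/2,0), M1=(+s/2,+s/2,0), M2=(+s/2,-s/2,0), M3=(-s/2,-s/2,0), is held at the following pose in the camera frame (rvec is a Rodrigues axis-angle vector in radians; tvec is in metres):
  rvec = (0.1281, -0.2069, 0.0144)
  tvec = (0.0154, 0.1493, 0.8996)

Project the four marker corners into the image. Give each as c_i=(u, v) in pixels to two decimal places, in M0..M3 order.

c0=(234.25, 374.13) c1=(442.08, 367.33) c2=(451.48, 254.46) c3=(237.30, 255.36)

Intrinsics K: fx=856.8, fy=472.3, cx=329.3, cy=235.3
Marker side s = 0.227 m; corners in marker frame (Z=0):
  M0 = (-0.1135, +0.1135, 0)
  M1 = (+0.1135, +0.1135, 0)
  M2 = (+0.1135, -0.1135, 0)
  M3 = (-0.1135, -0.1135, 0)
rvec = (0.1281, -0.2069, 0.0144), |rvec| = θ = 0.24377 rad = 13.967°
Rodrigues: sinθ=0.24136, 1−cosθ=0.02957; R = I + sinθ·[k]× + (1−cosθ)·[k]×²:
    [+0.97860 -0.02744 -0.20394]
    [+0.00107 +0.99173 -0.12832]
    [+0.20577 +0.12535 +0.97054]
t = (0.0154, 0.1493, 0.8996) m
M0: Pc = R·M0+t = (-0.09879, +0.26174, +0.89047); u = 856.8·(-0.09879)/0.89047 + 329.3 = 234.2496, v = 472.3·(+0.26174)/0.89047 + 235.3 = 374.1250
M1: Pc = R·M1+t = (+0.12336, +0.26198, +0.93718); u = 856.8·(+0.12336)/0.93718 + 329.3 = 442.0757, v = 472.3·(+0.26198)/0.93718 + 235.3 = 367.3283
M2: Pc = R·M2+t = (+0.12959, +0.03686, +0.90873); u = 856.8·(+0.12959)/0.90873 + 329.3 = 451.4809, v = 472.3·(+0.03686)/0.90873 + 235.3 = 254.4575
M3: Pc = R·M3+t = (-0.09256, +0.03662, +0.86202); u = 856.8·(-0.09256)/0.86202 + 329.3 = 237.3041, v = 472.3·(+0.03662)/0.86202 + 235.3 = 255.3624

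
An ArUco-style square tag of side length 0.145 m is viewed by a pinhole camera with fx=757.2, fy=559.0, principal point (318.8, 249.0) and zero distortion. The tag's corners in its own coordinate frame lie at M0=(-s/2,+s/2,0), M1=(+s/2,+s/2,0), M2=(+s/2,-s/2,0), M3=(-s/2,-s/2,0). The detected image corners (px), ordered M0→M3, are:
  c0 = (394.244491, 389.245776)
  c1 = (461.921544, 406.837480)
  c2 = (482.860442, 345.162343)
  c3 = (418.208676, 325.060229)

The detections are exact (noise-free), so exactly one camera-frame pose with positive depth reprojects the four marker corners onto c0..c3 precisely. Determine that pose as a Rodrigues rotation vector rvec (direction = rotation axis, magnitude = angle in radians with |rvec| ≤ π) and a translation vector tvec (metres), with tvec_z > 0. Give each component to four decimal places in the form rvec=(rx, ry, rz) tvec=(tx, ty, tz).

Intrinsics K: fx=757.2, fy=559.0, cx=318.8, cy=249.0
Marker side s = 0.145 m; corners in marker frame (Z=0):
  M0 = (-0.0725, +0.0725, 0)
  M1 = (+0.0725, +0.0725, 0)
  M2 = (+0.0725, -0.0725, 0)
  M3 = (-0.0725, -0.0725, 0)
Detected image corners:
  c0 = (394.244491, 389.245776) px
  c1 = (461.921544, 406.837480) px
  c2 = (482.860442, 345.162343) px
  c3 = (418.208676, 325.060229) px
Planar DLT: solve 8×8 A·h = b for H (H[2,2]=1):
  H  [+603.52633 -243.10673 +440.27738]
  H  [+253.07850 +359.92541 +366.34597]
  H  [+0.33546 -0.20150 +1.00000]
B = K⁻¹H; ‖b₁‖=0.796630, ‖b₂‖=0.796630; λ = 2/(‖b₁‖+‖b₂‖) = 1.255288, sign → tz>0 ⇒ λ=+1.255288
r₁ = λ·B[:,0] = (+0.82323,+0.38074,+0.42110); r₂ = λ·B[:,1] = (-0.29653,+0.92092,-0.25294)
r₃ = r₁×r₂ = (-0.48411,+0.08336,+0.87103); SVD([r₁ r₂ r₃]) → R = UVᵀ:
  R  [+0.82323 -0.29653 -0.48411]
  R  [+0.38074 +0.92092 +0.08336]
  R  [+0.42110 -0.25294 +0.87103]
t = (+0.20139, +0.26351, +1.25529) m
tr R = 2.615179; θ = arccos((tr R − 1)/2) = 0.630743 rad = 36.139°
axis k = ((R−Rᵀ)₃₂, (R−Rᵀ)₁₃, (R−Rᵀ)₂₁) / (2 sinθ) = (-0.285130, -0.767461, +0.574199)
rvec = θ·k = (-0.179844, -0.484071, +0.362173)

rvec=(-0.1798, -0.4841, 0.3622) tvec=(0.2014, 0.2635, 1.2553)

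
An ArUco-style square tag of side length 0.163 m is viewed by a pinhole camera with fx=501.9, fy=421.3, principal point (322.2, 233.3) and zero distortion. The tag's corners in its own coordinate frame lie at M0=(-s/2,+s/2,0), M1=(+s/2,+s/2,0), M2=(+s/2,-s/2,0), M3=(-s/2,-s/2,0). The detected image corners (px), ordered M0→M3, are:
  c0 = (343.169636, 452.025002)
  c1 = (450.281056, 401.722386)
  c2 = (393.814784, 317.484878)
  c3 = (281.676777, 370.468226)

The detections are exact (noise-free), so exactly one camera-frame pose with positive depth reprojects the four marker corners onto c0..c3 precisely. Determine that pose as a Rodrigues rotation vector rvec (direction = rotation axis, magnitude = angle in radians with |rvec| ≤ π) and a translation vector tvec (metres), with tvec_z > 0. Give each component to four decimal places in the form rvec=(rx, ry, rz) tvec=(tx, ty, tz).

Intrinsics K: fx=501.9, fy=421.3, cx=322.2, cy=233.3
Marker side s = 0.163 m; corners in marker frame (Z=0):
  M0 = (-0.0815, +0.0815, 0)
  M1 = (+0.0815, +0.0815, 0)
  M2 = (+0.0815, -0.0815, 0)
  M3 = (-0.0815, -0.0815, 0)
Detected image corners:
  c0 = (343.169636, 452.025002) px
  c1 = (450.281056, 401.722386) px
  c2 = (393.814784, 317.484878) px
  c3 = (281.676777, 370.468226) px
Planar DLT: solve 8×8 A·h = b for H (H[2,2]=1):
  H  [+665.81260 +468.58996 +367.85663]
  H  [-323.31510 +620.57662 +386.44338]
  H  [-0.01734 +0.29063 +1.00000]
B = K⁻¹H; ‖b₁‖=1.537554, ‖b₂‖=1.537554; λ = 2/(‖b₁‖+‖b₂‖) = 0.650384, sign → tz>0 ⇒ λ=+0.650384
r₁ = λ·B[:,0] = (+0.87003,-0.49288,-0.01128); r₂ = λ·B[:,1] = (+0.48587,+0.85334,+0.18902)
r₃ = r₁×r₂ = (-0.08354,-0.16993,+0.98191); SVD([r₁ r₂ r₃]) → R = UVᵀ:
  R  [+0.87003 +0.48587 -0.08354]
  R  [-0.49288 +0.85334 -0.16993]
  R  [-0.01128 +0.18902 +0.98191]
t = (+0.05916, +0.23642, +0.65038) m
tr R = 2.705279; θ = arccos((tr R − 1)/2) = 0.549780 rad = 31.500°
axis k = ((R−Rᵀ)₃₂, (R−Rᵀ)₁₃, (R−Rᵀ)₂₁) / (2 sinθ) = (+0.343498, -0.069156, -0.936604)
rvec = θ·k = (+0.188848, -0.038020, -0.514926)

rvec=(0.1888, -0.0380, -0.5149) tvec=(0.0592, 0.2364, 0.6504)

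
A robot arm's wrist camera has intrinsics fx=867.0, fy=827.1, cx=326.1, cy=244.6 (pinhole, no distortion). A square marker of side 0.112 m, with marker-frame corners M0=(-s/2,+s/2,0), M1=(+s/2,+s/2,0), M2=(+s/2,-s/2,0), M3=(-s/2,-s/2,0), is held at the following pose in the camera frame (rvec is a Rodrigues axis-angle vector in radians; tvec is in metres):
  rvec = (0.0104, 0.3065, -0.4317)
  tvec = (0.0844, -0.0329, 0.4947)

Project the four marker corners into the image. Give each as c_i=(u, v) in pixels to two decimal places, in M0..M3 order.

c0=(427.14, 311.29) c1=(610.54, 235.94) c2=(523.52, 61.10) c3=(347.88, 146.77)

Intrinsics K: fx=867.0, fy=827.1, cx=326.1, cy=244.6
Marker side s = 0.112 m; corners in marker frame (Z=0):
  M0 = (-0.0560, +0.0560, 0)
  M1 = (+0.0560, +0.0560, 0)
  M2 = (+0.0560, -0.0560, 0)
  M3 = (-0.0560, -0.0560, 0)
rvec = (0.0104, 0.3065, -0.4317), |rvec| = θ = 0.52954 rad = 30.341°
Rodrigues: sinθ=0.50514, 1−cosθ=0.13696; R = I + sinθ·[k]× + (1−cosθ)·[k]×²:
    [+0.86309 +0.41336 +0.29018]
    [-0.41025 +0.90892 -0.07455]
    [-0.29457 -0.05471 +0.95406]
t = (0.0844, -0.0329, 0.4947) m
M0: Pc = R·M0+t = (+0.05922, +0.04097, +0.50813); u = 867.0·(+0.05922)/0.50813 + 326.1 = 427.1358, v = 827.1·(+0.04097)/0.50813 + 244.6 = 311.2937
M1: Pc = R·M1+t = (+0.15588, -0.00497, +0.47514); u = 867.0·(+0.15588)/0.47514 + 326.1 = 610.5403, v = 827.1·(-0.00497)/0.47514 + 244.6 = 235.9411
M2: Pc = R·M2+t = (+0.10958, -0.10677, +0.48127); u = 867.0·(+0.10958)/0.48127 + 326.1 = 523.5162, v = 827.1·(-0.10677)/0.48127 + 244.6 = 61.1005
M3: Pc = R·M3+t = (+0.01292, -0.06083, +0.51426); u = 867.0·(+0.01292)/0.51426 + 326.1 = 347.8798, v = 827.1·(-0.06083)/0.51426 + 244.6 = 146.7720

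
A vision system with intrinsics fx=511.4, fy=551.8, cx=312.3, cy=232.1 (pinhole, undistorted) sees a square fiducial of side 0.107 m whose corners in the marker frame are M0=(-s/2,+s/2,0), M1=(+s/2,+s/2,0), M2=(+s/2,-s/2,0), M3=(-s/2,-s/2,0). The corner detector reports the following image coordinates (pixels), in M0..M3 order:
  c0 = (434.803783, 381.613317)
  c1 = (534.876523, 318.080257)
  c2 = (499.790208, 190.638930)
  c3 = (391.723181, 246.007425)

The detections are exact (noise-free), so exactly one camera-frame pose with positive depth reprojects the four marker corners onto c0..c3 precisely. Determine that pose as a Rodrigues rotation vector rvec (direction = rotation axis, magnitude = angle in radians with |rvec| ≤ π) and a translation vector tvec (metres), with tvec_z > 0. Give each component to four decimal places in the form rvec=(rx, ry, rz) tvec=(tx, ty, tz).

Intrinsics K: fx=511.4, fy=551.8, cx=312.3, cy=232.1
Marker side s = 0.107 m; corners in marker frame (Z=0):
  M0 = (-0.0535, +0.0535, 0)
  M1 = (+0.0535, +0.0535, 0)
  M2 = (+0.0535, -0.0535, 0)
  M3 = (-0.0535, -0.0535, 0)
Detected image corners:
  c0 = (434.803783, 381.613317) px
  c1 = (534.876523, 318.080257) px
  c2 = (499.790208, 190.638930) px
  c3 = (391.723181, 246.007425) px
Planar DLT: solve 8×8 A·h = b for H (H[2,2]=1):
  H  [+1331.61376 +562.62079 +467.89832]
  H  [-336.78171 +1349.05145 +284.35901]
  H  [+0.77338 +0.42747 +1.00000]
B = K⁻¹H; ‖b₁‖=2.452986, ‖b₂‖=2.452986; λ = 2/(‖b₁‖+‖b₂‖) = 0.407666, sign → tz>0 ⇒ λ=+0.407666
r₁ = λ·B[:,0] = (+0.86897,-0.38143,+0.31528); r₂ = λ·B[:,1] = (+0.34208,+0.92337,+0.17426)
r₃ = r₁×r₂ = (-0.35759,-0.04358,+0.93286); SVD([r₁ r₂ r₃]) → R = UVᵀ:
  R  [+0.86897 +0.34208 -0.35759]
  R  [-0.38143 +0.92337 -0.04358]
  R  [+0.31528 +0.17426 +0.93286]
t = (+0.12404, +0.03861, +0.40767) m
tr R = 2.725204; θ = arccos((tr R − 1)/2) = 0.530406 rad = 30.390°
axis k = ((R−Rᵀ)₃₂, (R−Rᵀ)₁₃, (R−Rᵀ)₂₁) / (2 sinθ) = (+0.215311, -0.665046, -0.715091)
rvec = θ·k = (+0.114202, -0.352744, -0.379288)

rvec=(0.1142, -0.3527, -0.3793) tvec=(0.1240, 0.0386, 0.4077)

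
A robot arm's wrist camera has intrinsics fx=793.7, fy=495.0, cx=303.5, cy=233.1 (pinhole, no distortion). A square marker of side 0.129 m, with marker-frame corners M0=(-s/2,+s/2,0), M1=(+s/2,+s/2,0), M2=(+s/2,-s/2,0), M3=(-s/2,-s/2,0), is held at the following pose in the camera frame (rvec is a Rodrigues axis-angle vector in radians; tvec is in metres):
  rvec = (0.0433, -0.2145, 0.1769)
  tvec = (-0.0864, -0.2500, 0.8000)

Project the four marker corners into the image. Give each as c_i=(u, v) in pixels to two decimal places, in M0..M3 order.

c0=(142.29, 108.96) c1=(268.52, 126.50) c2=(290.98, 48.79) c3=(165.04, 28.43)

Intrinsics K: fx=793.7, fy=495.0, cx=303.5, cy=233.1
Marker side s = 0.129 m; corners in marker frame (Z=0):
  M0 = (-0.0645, +0.0645, 0)
  M1 = (+0.0645, +0.0645, 0)
  M2 = (+0.0645, -0.0645, 0)
  M3 = (-0.0645, -0.0645, 0)
rvec = (0.0433, -0.2145, 0.1769), |rvec| = θ = 0.28139 rad = 16.122°
Rodrigues: sinθ=0.27769, 1−cosθ=0.03933; R = I + sinθ·[k]× + (1−cosθ)·[k]×²:
    [+0.96160 -0.17919 -0.20788]
    [+0.16996 +0.98352 -0.06158]
    [+0.21549 +0.02388 +0.97621]
t = (-0.0864, -0.2500, 0.8000) m
M0: Pc = R·M0+t = (-0.15998, -0.19753, +0.78764); u = 793.7·(-0.15998)/0.78764 + 303.5 = 142.2885, v = 495.0·(-0.19753)/0.78764 + 233.1 = 108.9637
M1: Pc = R·M1+t = (-0.03593, -0.17560, +0.81544); u = 793.7·(-0.03593)/0.81544 + 303.5 = 268.5237, v = 495.0·(-0.17560)/0.81544 + 233.1 = 126.5046
M2: Pc = R·M2+t = (-0.01282, -0.30247, +0.81236); u = 793.7·(-0.01282)/0.81236 + 303.5 = 290.9754, v = 495.0·(-0.30247)/0.81236 + 233.1 = 48.7909
M3: Pc = R·M3+t = (-0.13687, -0.32440, +0.78456); u = 793.7·(-0.13687)/0.78456 + 303.5 = 165.0399, v = 495.0·(-0.32440)/0.78456 + 233.1 = 28.4276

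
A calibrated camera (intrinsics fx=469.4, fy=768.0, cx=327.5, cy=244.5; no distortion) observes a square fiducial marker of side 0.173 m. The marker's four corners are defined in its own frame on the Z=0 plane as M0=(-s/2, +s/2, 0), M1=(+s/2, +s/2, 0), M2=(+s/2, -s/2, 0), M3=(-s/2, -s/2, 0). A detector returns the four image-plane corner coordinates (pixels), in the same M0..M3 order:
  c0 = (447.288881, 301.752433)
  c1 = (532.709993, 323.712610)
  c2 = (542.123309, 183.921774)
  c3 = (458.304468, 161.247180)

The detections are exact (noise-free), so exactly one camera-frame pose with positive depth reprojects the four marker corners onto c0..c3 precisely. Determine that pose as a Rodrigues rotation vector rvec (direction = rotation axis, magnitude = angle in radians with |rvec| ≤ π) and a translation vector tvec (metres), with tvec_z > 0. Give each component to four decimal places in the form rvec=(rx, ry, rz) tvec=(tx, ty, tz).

Intrinsics K: fx=469.4, fy=768.0, cx=327.5, cy=244.5
Marker side s = 0.173 m; corners in marker frame (Z=0):
  M0 = (-0.0865, +0.0865, 0)
  M1 = (+0.0865, +0.0865, 0)
  M2 = (+0.0865, -0.0865, 0)
  M3 = (-0.0865, -0.0865, 0)
Detected image corners:
  c0 = (447.288881, 301.752433) px
  c1 = (532.709993, 323.712610) px
  c2 = (542.123309, 183.921774) px
  c3 = (458.304468, 161.247180) px
Planar DLT: solve 8×8 A·h = b for H (H[2,2]=1):
  H  [+511.87127 -110.46444 +495.32095]
  H  [+140.18561 +784.88474 +242.07315]
  H  [+0.04601 -0.10390 +1.00000]
B = K⁻¹H; ‖b₁‖=1.072598, ‖b₂‖=1.072598; λ = 2/(‖b₁‖+‖b₂‖) = 0.932315, sign → tz>0 ⇒ λ=+0.932315
r₁ = λ·B[:,0] = (+0.98674,+0.15652,+0.04290); r₂ = λ·B[:,1] = (-0.15182,+0.98365,-0.09686)
r₃ = r₁×r₂ = (-0.05736,+0.08907,+0.99437); SVD([r₁ r₂ r₃]) → R = UVᵀ:
  R  [+0.98674 -0.15182 -0.05736]
  R  [+0.15652 +0.98365 +0.08907]
  R  [+0.04290 -0.09686 +0.99437]
t = (+0.33332, -0.00295, +0.93232) m
tr R = 2.964765; θ = arccos((tr R − 1)/2) = 0.187985 rad = 10.771°
axis k = ((R−Rᵀ)₃₂, (R−Rᵀ)₁₃, (R−Rᵀ)₂₁) / (2 sinθ) = (-0.497463, -0.268227, +0.824976)
rvec = θ·k = (-0.093516, -0.050423, +0.155083)

rvec=(-0.0935, -0.0504, 0.1551) tvec=(0.3333, -0.0029, 0.9323)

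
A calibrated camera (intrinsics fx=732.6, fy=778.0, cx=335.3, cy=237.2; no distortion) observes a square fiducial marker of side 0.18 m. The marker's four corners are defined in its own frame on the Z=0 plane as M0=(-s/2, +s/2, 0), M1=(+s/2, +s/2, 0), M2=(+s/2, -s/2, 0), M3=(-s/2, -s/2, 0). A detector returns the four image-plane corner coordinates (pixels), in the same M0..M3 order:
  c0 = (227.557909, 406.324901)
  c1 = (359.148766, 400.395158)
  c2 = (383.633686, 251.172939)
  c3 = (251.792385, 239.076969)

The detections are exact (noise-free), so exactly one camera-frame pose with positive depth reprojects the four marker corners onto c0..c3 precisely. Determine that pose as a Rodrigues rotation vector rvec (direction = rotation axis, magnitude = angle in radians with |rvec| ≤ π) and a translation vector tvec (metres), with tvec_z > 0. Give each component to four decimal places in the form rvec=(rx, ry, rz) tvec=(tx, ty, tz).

Intrinsics K: fx=732.6, fy=778.0, cx=335.3, cy=237.2
Marker side s = 0.18 m; corners in marker frame (Z=0):
  M0 = (-0.0900, +0.0900, 0)
  M1 = (+0.0900, +0.0900, 0)
  M2 = (+0.0900, -0.0900, 0)
  M3 = (-0.0900, -0.0900, 0)
Detected image corners:
  c0 = (227.557909, 406.324901) px
  c1 = (359.148766, 400.395158) px
  c2 = (383.633686, 251.172939) px
  c3 = (251.792385, 239.076969) px
Planar DLT: solve 8×8 A·h = b for H (H[2,2]=1):
  H  [+924.35508 -96.52276 +309.13031]
  H  [+220.95674 +917.47016 +325.23533]
  H  [+0.63040 +0.12715 +1.00000]
B = K⁻¹H; ‖b₁‖=1.163182, ‖b₂‖=1.163182; λ = 2/(‖b₁‖+‖b₂‖) = 0.859711, sign → tz>0 ⇒ λ=+0.859711
r₁ = λ·B[:,0] = (+0.83669,+0.07893,+0.54196); r₂ = λ·B[:,1] = (-0.16330,+0.98050,+0.10931)
r₃ = r₁×r₂ = (-0.52276,-0.17996,+0.83327); SVD([r₁ r₂ r₃]) → R = UVᵀ:
  R  [+0.83669 -0.16330 -0.52276]
  R  [+0.07893 +0.98050 -0.17996]
  R  [+0.54196 +0.10931 +0.83327]
t = (-0.03071, +0.09728, +0.85971) m
tr R = 2.650458; θ = arccos((tr R − 1)/2) = 0.600189 rad = 34.388°
axis k = ((R−Rᵀ)₃₂, (R−Rᵀ)₁₃, (R−Rᵀ)₂₁) / (2 sinθ) = (+0.256086, -0.942569, +0.214438)
rvec = θ·k = (+0.153700, -0.565719, +0.128704)

rvec=(0.1537, -0.5657, 0.1287) tvec=(-0.0307, 0.0973, 0.8597)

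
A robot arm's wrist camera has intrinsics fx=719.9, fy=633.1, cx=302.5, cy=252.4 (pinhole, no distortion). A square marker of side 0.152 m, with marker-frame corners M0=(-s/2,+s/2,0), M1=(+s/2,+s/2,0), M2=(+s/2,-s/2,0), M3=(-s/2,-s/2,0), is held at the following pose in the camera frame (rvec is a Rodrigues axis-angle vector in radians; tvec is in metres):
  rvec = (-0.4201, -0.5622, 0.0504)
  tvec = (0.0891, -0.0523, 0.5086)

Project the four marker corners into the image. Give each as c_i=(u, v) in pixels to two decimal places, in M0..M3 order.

Intrinsics K: fx=719.9, fy=633.1, cx=302.5, cy=252.4
Marker side s = 0.152 m; corners in marker frame (Z=0):
  M0 = (-0.0760, +0.0760, 0)
  M1 = (+0.0760, +0.0760, 0)
  M2 = (+0.0760, -0.0760, 0)
  M3 = (-0.0760, -0.0760, 0)
rvec = (-0.4201, -0.5622, 0.0504), |rvec| = θ = 0.70363 rad = 40.315°
Rodrigues: sinθ=0.64699, 1−cosθ=0.23750; R = I + sinθ·[k]× + (1−cosθ)·[k]×²:
    [+0.84716 +0.06695 -0.52710]
    [+0.15964 +0.91412 +0.37269]
    [+0.50679 -0.39988 +0.76372]
t = (0.0891, -0.0523, 0.5086) m
M0: Pc = R·M0+t = (+0.02980, +0.00504, +0.43969); u = 719.9·(+0.02980)/0.43969 + 302.5 = 351.2980, v = 633.1·(+0.00504)/0.43969 + 252.4 = 259.6576
M1: Pc = R·M1+t = (+0.15857, +0.02931, +0.51673); u = 719.9·(+0.15857)/0.51673 + 302.5 = 523.4230, v = 633.1·(+0.02931)/0.51673 + 252.4 = 288.3060
M2: Pc = R·M2+t = (+0.14840, -0.10964, +0.57751); u = 719.9·(+0.14840)/0.57751 + 302.5 = 487.4850, v = 633.1·(-0.10964)/0.57751 + 252.4 = 132.2050
M3: Pc = R·M3+t = (+0.01963, -0.13391, +0.50047); u = 719.9·(+0.01963)/0.50047 + 302.5 = 330.7325, v = 633.1·(-0.13391)/0.50047 + 252.4 = 83.0092

c0=(351.30, 259.66) c1=(523.42, 288.31) c2=(487.48, 132.21) c3=(330.73, 83.01)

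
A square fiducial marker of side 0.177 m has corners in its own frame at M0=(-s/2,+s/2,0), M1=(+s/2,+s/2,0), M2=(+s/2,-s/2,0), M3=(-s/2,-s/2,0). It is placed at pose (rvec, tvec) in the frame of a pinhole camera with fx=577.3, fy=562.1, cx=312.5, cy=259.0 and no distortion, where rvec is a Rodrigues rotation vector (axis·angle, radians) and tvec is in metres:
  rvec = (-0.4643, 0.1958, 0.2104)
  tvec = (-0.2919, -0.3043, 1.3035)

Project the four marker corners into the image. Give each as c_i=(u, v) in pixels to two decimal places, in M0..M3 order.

Intrinsics K: fx=577.3, fy=562.1, cx=312.5, cy=259.0
Marker side s = 0.177 m; corners in marker frame (Z=0):
  M0 = (-0.0885, +0.0885, 0)
  M1 = (+0.0885, +0.0885, 0)
  M2 = (+0.0885, -0.0885, 0)
  M3 = (-0.0885, -0.0885, 0)
rvec = (-0.4643, 0.1958, 0.2104), |rvec| = θ = 0.54606 rad = 31.287°
Rodrigues: sinθ=0.51932, 1−cosθ=0.14542; R = I + sinθ·[k]× + (1−cosθ)·[k]×²:
    [+0.95971 -0.24444 +0.13857]
    [+0.15576 +0.87328 +0.46166]
    [-0.23386 -0.42148 +0.87617]
t = (-0.2919, -0.3043, 1.3035) m
M0: Pc = R·M0+t = (-0.39847, -0.24080, +1.28690); u = 577.3·(-0.39847)/1.28690 + 312.5 = 133.7481, v = 562.1·(-0.24080)/1.28690 + 259.0 = 153.8215
M1: Pc = R·M1+t = (-0.22860, -0.21323, +1.24550); u = 577.3·(-0.22860)/1.24550 + 312.5 = 206.5432, v = 562.1·(-0.21323)/1.24550 + 259.0 = 162.7684
M2: Pc = R·M2+t = (-0.18533, -0.36780, +1.32010); u = 577.3·(-0.18533)/1.32010 + 312.5 = 231.4514, v = 562.1·(-0.36780)/1.32010 + 259.0 = 102.3909
M3: Pc = R·M3+t = (-0.35520, -0.39537, +1.36150); u = 577.3·(-0.35520)/1.36150 + 312.5 = 161.8877, v = 562.1·(-0.39537)/1.36150 + 259.0 = 95.7698

c0=(133.75, 153.82) c1=(206.54, 162.77) c2=(231.45, 102.39) c3=(161.89, 95.77)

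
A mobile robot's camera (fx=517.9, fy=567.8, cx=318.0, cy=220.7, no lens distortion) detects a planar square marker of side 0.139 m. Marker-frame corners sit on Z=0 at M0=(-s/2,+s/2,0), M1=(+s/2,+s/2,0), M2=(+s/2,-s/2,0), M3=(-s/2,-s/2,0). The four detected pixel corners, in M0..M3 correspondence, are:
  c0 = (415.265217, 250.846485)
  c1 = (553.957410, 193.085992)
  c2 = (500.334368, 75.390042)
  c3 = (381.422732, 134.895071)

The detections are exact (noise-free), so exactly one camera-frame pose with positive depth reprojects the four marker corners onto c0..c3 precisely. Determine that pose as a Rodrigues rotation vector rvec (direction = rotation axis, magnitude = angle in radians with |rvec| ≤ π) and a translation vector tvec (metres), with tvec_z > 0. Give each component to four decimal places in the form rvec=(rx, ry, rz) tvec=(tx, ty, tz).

Intrinsics K: fx=517.9, fy=567.8, cx=318.0, cy=220.7
Marker side s = 0.139 m; corners in marker frame (Z=0):
  M0 = (-0.0695, +0.0695, 0)
  M1 = (+0.0695, +0.0695, 0)
  M2 = (+0.0695, -0.0695, 0)
  M3 = (-0.0695, -0.0695, 0)
Detected image corners:
  c0 = (415.265217, 250.846485) px
  c1 = (553.957410, 193.085992) px
  c2 = (500.334368, 75.390042) px
  c3 = (381.422732, 134.895071) px
Planar DLT: solve 8×8 A·h = b for H (H[2,2]=1):
  H  [+660.40562 -110.57339 +458.82632]
  H  [-514.71736 +690.91648 +161.00104]
  H  [-0.56557 -0.91282 +1.00000]
B = K⁻¹H; ‖b₁‖=1.850316, ‖b₂‖=1.850316; λ = 2/(‖b₁‖+‖b₂‖) = 0.540448, sign → tz>0 ⇒ λ=+0.540448
r₁ = λ·B[:,0] = (+0.87684,-0.37112,-0.30566); r₂ = λ·B[:,1] = (+0.18753,+0.84939,-0.49333)
r₃ = r₁×r₂ = (+0.44271,+0.37525,+0.81437); SVD([r₁ r₂ r₃]) → R = UVᵀ:
  R  [+0.87684 +0.18753 +0.44271]
  R  [-0.37112 +0.84939 +0.37525]
  R  [-0.30566 -0.49333 +0.81437]
t = (+0.14696, -0.05682, +0.54045) m
tr R = 2.540597; θ = arccos((tr R − 1)/2) = 0.691488 rad = 39.619°
axis k = ((R−Rᵀ)₃₂, (R−Rᵀ)₁₃, (R−Rᵀ)₂₁) / (2 sinθ) = (-0.681044, +0.586783, -0.438023)
rvec = θ·k = (-0.470933, +0.405753, -0.302888)

rvec=(-0.4709, 0.4058, -0.3029) tvec=(0.1470, -0.0568, 0.5404)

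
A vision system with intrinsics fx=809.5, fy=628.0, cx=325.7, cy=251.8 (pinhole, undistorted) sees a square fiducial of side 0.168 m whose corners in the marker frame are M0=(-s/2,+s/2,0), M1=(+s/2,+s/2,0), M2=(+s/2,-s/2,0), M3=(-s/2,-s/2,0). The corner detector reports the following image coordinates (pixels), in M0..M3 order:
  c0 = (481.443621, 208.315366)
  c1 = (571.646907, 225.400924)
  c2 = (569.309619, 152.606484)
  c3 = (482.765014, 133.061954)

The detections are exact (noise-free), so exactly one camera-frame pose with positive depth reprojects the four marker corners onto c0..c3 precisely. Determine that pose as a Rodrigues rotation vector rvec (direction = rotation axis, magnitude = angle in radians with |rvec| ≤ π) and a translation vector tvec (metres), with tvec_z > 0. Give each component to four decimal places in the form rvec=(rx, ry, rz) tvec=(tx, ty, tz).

rvec=(-0.3088, -0.3711, 0.1360) tvec=(0.3221, -0.1494, 1.2939)

Intrinsics K: fx=809.5, fy=628.0, cx=325.7, cy=251.8
Marker side s = 0.168 m; corners in marker frame (Z=0):
  M0 = (-0.0840, +0.0840, 0)
  M1 = (+0.0840, +0.0840, 0)
  M2 = (+0.0840, -0.0840, 0)
  M3 = (-0.0840, -0.0840, 0)
Detected image corners:
  c0 = (481.443621, 208.315366) px
  c1 = (571.646907, 225.400924) px
  c2 = (569.309619, 152.606484) px
  c3 = (482.765014, 133.061954) px
Planar DLT: solve 8×8 A·h = b for H (H[2,2]=1):
  H  [+662.15478 -127.21642 +527.24759]
  H  [+155.76323 +395.87231 +179.27469]
  H  [+0.25907 -0.24792 +1.00000]
B = K⁻¹H; ‖b₁‖=0.772870, ‖b₂‖=0.772870; λ = 2/(‖b₁‖+‖b₂‖) = 1.293878, sign → tz>0 ⇒ λ=+1.293878
r₁ = λ·B[:,0] = (+0.92350,+0.18652,+0.33520); r₂ = λ·B[:,1] = (-0.07428,+0.94424,-0.32078)
r₃ = r₁×r₂ = (-0.37634,+0.27134,+0.88586); SVD([r₁ r₂ r₃]) → R = UVᵀ:
  R  [+0.92350 -0.07428 -0.37634]
  R  [+0.18652 +0.94424 +0.27134]
  R  [+0.33520 -0.32078 +0.88586]
t = (+0.32215, -0.14943, +1.29388) m
tr R = 2.753593; θ = arccos((tr R − 1)/2) = 0.501638 rad = 28.742°
axis k = ((R−Rᵀ)₃₂, (R−Rᵀ)₁₃, (R−Rᵀ)₂₁) / (2 sinθ) = (-0.615679, -0.739868, +0.271174)
rvec = θ·k = (-0.308848, -0.371146, +0.136031)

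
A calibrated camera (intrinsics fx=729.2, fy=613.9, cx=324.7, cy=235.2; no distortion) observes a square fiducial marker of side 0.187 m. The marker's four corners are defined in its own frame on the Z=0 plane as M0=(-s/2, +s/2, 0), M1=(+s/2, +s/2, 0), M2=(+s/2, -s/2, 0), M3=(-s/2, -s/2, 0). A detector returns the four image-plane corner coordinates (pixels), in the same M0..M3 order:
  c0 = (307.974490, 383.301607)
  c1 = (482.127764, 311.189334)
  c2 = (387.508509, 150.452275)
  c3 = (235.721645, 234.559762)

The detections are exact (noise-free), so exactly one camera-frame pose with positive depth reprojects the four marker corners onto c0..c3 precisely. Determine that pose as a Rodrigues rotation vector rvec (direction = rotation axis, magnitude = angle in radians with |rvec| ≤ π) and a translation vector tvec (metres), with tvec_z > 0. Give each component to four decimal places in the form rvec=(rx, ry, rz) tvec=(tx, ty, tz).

Intrinsics K: fx=729.2, fy=613.9, cx=324.7, cy=235.2
Marker side s = 0.187 m; corners in marker frame (Z=0):
  M0 = (-0.0935, +0.0935, 0)
  M1 = (+0.0935, +0.0935, 0)
  M2 = (+0.0935, -0.0935, 0)
  M3 = (-0.0935, -0.0935, 0)
Detected image corners:
  c0 = (307.974490, 383.301607) px
  c1 = (482.127764, 311.189334) px
  c2 = (387.508509, 150.452275) px
  c3 = (235.721645, 234.559762) px
Planar DLT: solve 8×8 A·h = b for H (H[2,2]=1):
  H  [+648.77155 +296.21968 +346.96348]
  H  [-587.29074 +713.73595 +269.15474]
  H  [-0.62380 -0.41455 +1.00000]
B = K⁻¹H; ‖b₁‖=1.505705, ‖b₂‖=1.505705; λ = 2/(‖b₁‖+‖b₂‖) = 0.664141, sign → tz>0 ⇒ λ=+0.664141
r₁ = λ·B[:,0] = (+0.77536,-0.47663,-0.41429); r₂ = λ·B[:,1] = (+0.39239,+0.87763,-0.27532)
r₃ = r₁×r₂ = (+0.49482,+0.05091,+0.86750); SVD([r₁ r₂ r₃]) → R = UVᵀ:
  R  [+0.77536 +0.39239 +0.49482]
  R  [-0.47663 +0.87763 +0.05091]
  R  [-0.41429 -0.27532 +0.86750]
t = (+0.02028, +0.03673, +0.66414) m
tr R = 2.520497; θ = arccos((tr R − 1)/2) = 0.707101 rad = 40.514°
axis k = ((R−Rᵀ)₃₂, (R−Rᵀ)₁₃, (R−Rᵀ)₂₁) / (2 sinθ) = (-0.251089, +0.699708, -0.668852)
rvec = θ·k = (-0.177545, +0.494764, -0.472946)

rvec=(-0.1775, 0.4948, -0.4729) tvec=(0.0203, 0.0367, 0.6641)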